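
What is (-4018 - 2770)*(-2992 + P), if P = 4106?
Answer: -7561832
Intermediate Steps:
(-4018 - 2770)*(-2992 + P) = (-4018 - 2770)*(-2992 + 4106) = -6788*1114 = -7561832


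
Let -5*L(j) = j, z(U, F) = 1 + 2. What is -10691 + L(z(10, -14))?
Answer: -53458/5 ≈ -10692.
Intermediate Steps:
z(U, F) = 3
L(j) = -j/5
-10691 + L(z(10, -14)) = -10691 - ⅕*3 = -10691 - ⅗ = -53458/5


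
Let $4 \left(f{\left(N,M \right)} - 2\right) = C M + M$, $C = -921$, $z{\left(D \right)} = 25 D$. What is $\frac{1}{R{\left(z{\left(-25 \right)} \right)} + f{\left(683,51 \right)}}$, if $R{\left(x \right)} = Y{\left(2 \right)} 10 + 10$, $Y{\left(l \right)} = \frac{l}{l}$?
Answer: $- \frac{1}{11708} \approx -8.5412 \cdot 10^{-5}$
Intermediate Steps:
$Y{\left(l \right)} = 1$
$R{\left(x \right)} = 20$ ($R{\left(x \right)} = 1 \cdot 10 + 10 = 10 + 10 = 20$)
$f{\left(N,M \right)} = 2 - 230 M$ ($f{\left(N,M \right)} = 2 + \frac{- 921 M + M}{4} = 2 + \frac{\left(-920\right) M}{4} = 2 - 230 M$)
$\frac{1}{R{\left(z{\left(-25 \right)} \right)} + f{\left(683,51 \right)}} = \frac{1}{20 + \left(2 - 11730\right)} = \frac{1}{20 - 11728} = \frac{1}{-11708} = - \frac{1}{11708}$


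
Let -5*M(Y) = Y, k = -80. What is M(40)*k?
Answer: 640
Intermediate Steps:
M(Y) = -Y/5
M(40)*k = -⅕*40*(-80) = -8*(-80) = 640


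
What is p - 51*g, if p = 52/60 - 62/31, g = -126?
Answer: 96373/15 ≈ 6424.9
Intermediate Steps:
p = -17/15 (p = 52*(1/60) - 62*1/31 = 13/15 - 2 = -17/15 ≈ -1.1333)
p - 51*g = -17/15 - 51*(-126) = -17/15 + 6426 = 96373/15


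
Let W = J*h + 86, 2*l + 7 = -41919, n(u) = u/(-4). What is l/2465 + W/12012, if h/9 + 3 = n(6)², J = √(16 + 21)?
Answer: -125797783/14804790 - 9*√37/16016 ≈ -8.5005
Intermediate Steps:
n(u) = -u/4 (n(u) = u*(-¼) = -u/4)
l = -20963 (l = -7/2 + (½)*(-41919) = -7/2 - 41919/2 = -20963)
J = √37 ≈ 6.0828
h = -27/4 (h = -27 + 9*(-¼*6)² = -27 + 9*(-3/2)² = -27 + 9*(9/4) = -27 + 81/4 = -27/4 ≈ -6.7500)
W = 86 - 27*√37/4 (W = √37*(-27/4) + 86 = -27*√37/4 + 86 = 86 - 27*√37/4 ≈ 44.941)
l/2465 + W/12012 = -20963/2465 + (86 - 27*√37/4)/12012 = -20963*1/2465 + (86 - 27*√37/4)*(1/12012) = -20963/2465 + (43/6006 - 9*√37/16016) = -125797783/14804790 - 9*√37/16016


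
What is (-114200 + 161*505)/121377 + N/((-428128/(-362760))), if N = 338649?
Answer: 621289391254455/2165203844 ≈ 2.8694e+5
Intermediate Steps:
(-114200 + 161*505)/121377 + N/((-428128/(-362760))) = (-114200 + 161*505)/121377 + 338649/((-428128/(-362760))) = (-114200 + 81305)*(1/121377) + 338649/((-428128*(-1/362760))) = -32895*1/121377 + 338649/(53516/45345) = -10965/40459 + 338649*(45345/53516) = -10965/40459 + 15356038905/53516 = 621289391254455/2165203844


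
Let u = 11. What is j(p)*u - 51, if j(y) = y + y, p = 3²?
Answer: 147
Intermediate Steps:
p = 9
j(y) = 2*y
j(p)*u - 51 = (2*9)*11 - 51 = 18*11 - 51 = 198 - 51 = 147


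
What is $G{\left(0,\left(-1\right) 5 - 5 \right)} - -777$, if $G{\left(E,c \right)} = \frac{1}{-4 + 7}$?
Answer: $\frac{2332}{3} \approx 777.33$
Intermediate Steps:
$G{\left(E,c \right)} = \frac{1}{3}$
$G{\left(0,\left(-1\right) 5 - 5 \right)} - -777 = \frac{1}{3} - -777 = \frac{1}{3} + 777 = \frac{2332}{3}$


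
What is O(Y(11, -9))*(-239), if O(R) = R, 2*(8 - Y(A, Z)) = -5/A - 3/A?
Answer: -21988/11 ≈ -1998.9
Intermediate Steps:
Y(A, Z) = 8 + 4/A (Y(A, Z) = 8 - (-5/A - 3/A)/2 = 8 - (-4)/A = 8 + 4/A)
O(Y(11, -9))*(-239) = (8 + 4/11)*(-239) = (92/11)*(-239) = -21988/11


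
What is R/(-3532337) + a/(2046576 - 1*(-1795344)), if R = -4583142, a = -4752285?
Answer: 54759518173/904730411136 ≈ 0.060526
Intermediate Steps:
R/(-3532337) + a/(2046576 - 1*(-1795344)) = -4583142/(-3532337) - 4752285/(2046576 - 1*(-1795344)) = -4583142*(-1/3532337) - 4752285/(2046576 + 1795344) = 4583142/3532337 - 4752285/3841920 = 4583142/3532337 - 4752285*1/3841920 = 4583142/3532337 - 316819/256128 = 54759518173/904730411136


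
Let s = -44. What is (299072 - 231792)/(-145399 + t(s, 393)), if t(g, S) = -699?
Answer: -33640/73049 ≈ -0.46051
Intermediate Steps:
(299072 - 231792)/(-145399 + t(s, 393)) = (299072 - 231792)/(-145399 - 699) = 67280/(-146098) = 67280*(-1/146098) = -33640/73049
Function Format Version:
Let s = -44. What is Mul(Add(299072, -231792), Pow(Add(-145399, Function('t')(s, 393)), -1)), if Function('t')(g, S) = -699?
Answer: Rational(-33640, 73049) ≈ -0.46051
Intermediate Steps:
Mul(Add(299072, -231792), Pow(Add(-145399, Function('t')(s, 393)), -1)) = Mul(Add(299072, -231792), Pow(Add(-145399, -699), -1)) = Mul(67280, Pow(-146098, -1)) = Mul(67280, Rational(-1, 146098)) = Rational(-33640, 73049)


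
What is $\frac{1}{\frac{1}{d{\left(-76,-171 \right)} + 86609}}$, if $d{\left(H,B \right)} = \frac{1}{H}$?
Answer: $\frac{6582283}{76} \approx 86609.0$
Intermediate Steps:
$\frac{1}{\frac{1}{d{\left(-76,-171 \right)} + 86609}} = \frac{1}{\frac{1}{\frac{1}{-76} + 86609}} = \frac{1}{\frac{1}{- \frac{1}{76} + 86609}} = \frac{1}{\frac{1}{\frac{6582283}{76}}} = \frac{1}{\frac{76}{6582283}} = \frac{6582283}{76}$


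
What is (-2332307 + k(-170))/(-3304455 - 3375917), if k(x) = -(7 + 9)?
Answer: 2332323/6680372 ≈ 0.34913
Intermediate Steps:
k(x) = -16 (k(x) = -1*16 = -16)
(-2332307 + k(-170))/(-3304455 - 3375917) = (-2332307 - 16)/(-3304455 - 3375917) = -2332323/(-6680372) = -2332323*(-1/6680372) = 2332323/6680372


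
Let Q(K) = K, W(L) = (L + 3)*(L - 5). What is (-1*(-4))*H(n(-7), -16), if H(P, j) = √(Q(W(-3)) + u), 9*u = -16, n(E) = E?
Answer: 16*I/3 ≈ 5.3333*I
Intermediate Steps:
W(L) = (-5 + L)*(3 + L) (W(L) = (3 + L)*(-5 + L) = (-5 + L)*(3 + L))
u = -16/9 (u = (⅑)*(-16) = -16/9 ≈ -1.7778)
H(P, j) = 4*I/3 (H(P, j) = √((-15 + (-3)² - 2*(-3)) - 16/9) = √((-15 + 9 + 6) - 16/9) = √(0 - 16/9) = √(-16/9) = 4*I/3)
(-1*(-4))*H(n(-7), -16) = (-1*(-4))*(4*I/3) = 4*(4*I/3) = 16*I/3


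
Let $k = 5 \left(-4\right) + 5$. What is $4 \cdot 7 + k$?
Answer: $13$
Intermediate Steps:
$k = -15$ ($k = -20 + 5 = -15$)
$4 \cdot 7 + k = 4 \cdot 7 - 15 = 28 - 15 = 13$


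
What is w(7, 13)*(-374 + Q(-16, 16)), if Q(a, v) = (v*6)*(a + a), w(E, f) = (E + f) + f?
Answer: -113718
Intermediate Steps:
w(E, f) = E + 2*f
Q(a, v) = 12*a*v (Q(a, v) = (6*v)*(2*a) = 12*a*v)
w(7, 13)*(-374 + Q(-16, 16)) = (7 + 2*13)*(-374 + 12*(-16)*16) = (7 + 26)*(-374 - 3072) = 33*(-3446) = -113718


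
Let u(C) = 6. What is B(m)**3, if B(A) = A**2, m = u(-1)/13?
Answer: 46656/4826809 ≈ 0.0096660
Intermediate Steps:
m = 6/13 ≈ 0.46154
B(m)**3 = ((6/13)**2)**3 = (36/169)**3 = 46656/4826809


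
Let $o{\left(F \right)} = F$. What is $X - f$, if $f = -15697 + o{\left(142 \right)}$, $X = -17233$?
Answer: $-1678$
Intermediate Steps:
$f = -15555$ ($f = -15697 + 142 = -15555$)
$X - f = -17233 - -15555 = -17233 + 15555 = -1678$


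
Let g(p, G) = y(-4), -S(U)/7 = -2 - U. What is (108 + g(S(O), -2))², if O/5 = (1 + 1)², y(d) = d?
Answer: 10816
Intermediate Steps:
O = 20 (O = 5*(1 + 1)² = 5*2² = 5*4 = 20)
S(U) = 14 + 7*U (S(U) = -7*(-2 - U) = 14 + 7*U)
g(p, G) = -4
(108 + g(S(O), -2))² = (108 - 4)² = 104² = 10816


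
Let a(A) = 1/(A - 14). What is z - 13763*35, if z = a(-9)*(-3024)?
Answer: -11076191/23 ≈ -4.8157e+5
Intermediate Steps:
a(A) = 1/(-14 + A)
z = 3024/23 (z = -3024/(-14 - 9) = -3024/(-23) = -1/23*(-3024) = 3024/23 ≈ 131.48)
z - 13763*35 = 3024/23 - 13763*35 = 3024/23 - 481705 = -11076191/23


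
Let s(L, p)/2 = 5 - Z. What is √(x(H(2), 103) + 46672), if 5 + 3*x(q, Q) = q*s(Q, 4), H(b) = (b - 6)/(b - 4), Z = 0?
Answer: √46677 ≈ 216.05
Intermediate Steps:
H(b) = (-6 + b)/(-4 + b)
s(L, p) = 10 (s(L, p) = 2*(5 - 1*0) = 2*(5 + 0) = 2*5 = 10)
x(q, Q) = -5/3 + 10*q/3 (x(q, Q) = -5/3 + (q*10)/3 = -5/3 + (10*q)/3 = -5/3 + 10*q/3)
√(x(H(2), 103) + 46672) = √((-5/3 + 10*((-6 + 2)/(-4 + 2))/3) + 46672) = √((-5/3 + 10*(-4/(-2))/3) + 46672) = √((-5/3 + 10*(-½*(-4))/3) + 46672) = √((-5/3 + (10/3)*2) + 46672) = √((-5/3 + 20/3) + 46672) = √(5 + 46672) = √46677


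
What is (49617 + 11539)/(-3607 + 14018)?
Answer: 61156/10411 ≈ 5.8742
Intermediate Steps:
(49617 + 11539)/(-3607 + 14018) = 61156/10411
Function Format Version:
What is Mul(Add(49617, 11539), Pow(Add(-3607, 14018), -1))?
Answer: Rational(61156, 10411) ≈ 5.8742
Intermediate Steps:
Mul(Add(49617, 11539), Pow(Add(-3607, 14018), -1)) = Mul(61156, Pow(10411, -1)) = Mul(61156, Rational(1, 10411)) = Rational(61156, 10411)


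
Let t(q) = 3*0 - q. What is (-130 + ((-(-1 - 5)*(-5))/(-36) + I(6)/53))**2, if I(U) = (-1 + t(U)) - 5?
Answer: 1693075609/101124 ≈ 16743.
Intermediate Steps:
t(q) = -q (t(q) = 0 - q = -q)
I(U) = -6 - U (I(U) = (-1 - U) - 5 = -6 - U)
(-130 + ((-(-1 - 5)*(-5))/(-36) + I(6)/53))**2 = (-130 + ((-(-1 - 5)*(-5))/(-36) + (-6 - 1*6)/53))**2 = (-130 + ((-1*(-6)*(-5))*(-1/36) + (-6 - 6)*(1/53)))**2 = (-130 + ((6*(-5))*(-1/36) - 12*1/53))**2 = (-130 + (-30*(-1/36) - 12/53))**2 = (-130 + (5/6 - 12/53))**2 = (-130 + 193/318)**2 = (-41147/318)**2 = 1693075609/101124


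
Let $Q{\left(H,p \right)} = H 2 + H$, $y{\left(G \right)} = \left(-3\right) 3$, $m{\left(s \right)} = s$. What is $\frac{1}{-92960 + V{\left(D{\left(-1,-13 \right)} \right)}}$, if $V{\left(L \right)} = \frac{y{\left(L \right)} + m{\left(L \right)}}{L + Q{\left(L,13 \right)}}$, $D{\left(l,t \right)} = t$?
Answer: $- \frac{26}{2416949} \approx -1.0757 \cdot 10^{-5}$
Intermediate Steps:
$y{\left(G \right)} = -9$
$Q{\left(H,p \right)} = 3 H$ ($Q{\left(H,p \right)} = 2 H + H = 3 H$)
$V{\left(L \right)} = \frac{-9 + L}{4 L}$ ($V{\left(L \right)} = \frac{-9 + L}{L + 3 L} = \frac{-9 + L}{4 L}$)
$\frac{1}{-92960 + V{\left(D{\left(-1,-13 \right)} \right)}} = \frac{1}{-92960 + \frac{-9 - 13}{4 \left(-13\right)}} = \frac{1}{-92960 + \frac{1}{4} \left(- \frac{1}{13}\right) \left(-22\right)} = \frac{1}{-92960 + \frac{11}{26}} = \frac{1}{- \frac{2416949}{26}} = - \frac{26}{2416949}$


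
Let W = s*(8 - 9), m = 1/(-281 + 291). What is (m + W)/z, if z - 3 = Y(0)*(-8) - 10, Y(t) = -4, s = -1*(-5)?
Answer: -49/250 ≈ -0.19600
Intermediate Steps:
s = 5
z = 25 (z = 3 + (-4*(-8) - 10) = 3 + (32 - 10) = 3 + 22 = 25)
m = 1/10 ≈ 0.10000
W = -5 (W = 5*(8 - 9) = 5*(-1) = -5)
(m + W)/z = (1/10 - 5)/25 = -49/10*1/25 = -49/250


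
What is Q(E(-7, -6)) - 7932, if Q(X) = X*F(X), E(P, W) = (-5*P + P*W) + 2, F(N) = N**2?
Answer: 485107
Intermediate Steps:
E(P, W) = 2 - 5*P + P*W
Q(X) = X**3 (Q(X) = X*X**2 = X**3)
Q(E(-7, -6)) - 7932 = (2 - 5*(-7) - 7*(-6))**3 - 7932 = (2 + 35 + 42)**3 - 7932 = 79**3 - 7932 = 493039 - 7932 = 485107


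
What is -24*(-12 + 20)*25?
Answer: -4800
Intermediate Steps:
-24*(-12 + 20)*25 = -24*8*25 = -192*25 = -4800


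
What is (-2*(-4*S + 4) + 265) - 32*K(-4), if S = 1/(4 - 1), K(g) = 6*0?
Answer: 779/3 ≈ 259.67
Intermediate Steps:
K(g) = 0
S = ⅓ (S = 1/3 = ⅓ ≈ 0.33333)
(-2*(-4*S + 4) + 265) - 32*K(-4) = (-2*(-4*⅓ + 4) + 265) - 32*0 = (-2*(-4/3 + 4) + 265) + 0 = (-2*8/3 + 265) + 0 = (-16/3 + 265) + 0 = 779/3 + 0 = 779/3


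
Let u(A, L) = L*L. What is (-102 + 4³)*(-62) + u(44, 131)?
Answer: 19517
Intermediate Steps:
u(A, L) = L²
(-102 + 4³)*(-62) + u(44, 131) = (-102 + 4³)*(-62) + 131² = (-102 + 64)*(-62) + 17161 = -38*(-62) + 17161 = 2356 + 17161 = 19517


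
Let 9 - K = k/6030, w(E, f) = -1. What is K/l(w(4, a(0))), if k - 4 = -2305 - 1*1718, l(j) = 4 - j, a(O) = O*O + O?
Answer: 58289/30150 ≈ 1.9333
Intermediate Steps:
a(O) = O + O**2 (a(O) = O**2 + O = O + O**2)
k = -4019 (k = 4 + (-2305 - 1*1718) = 4 + (-2305 - 1718) = 4 - 4023 = -4019)
K = 58289/6030 (K = 9 - (-4019)/6030 = 9 - 1*(-4019/6030) = 9 + 4019/6030 = 58289/6030 ≈ 9.6665)
K/l(w(4, a(0))) = 58289/(6030*(4 - 1*(-1))) = 58289/(6030*(4 + 1)) = (58289/6030)/5 = (58289/6030)*(1/5) = 58289/30150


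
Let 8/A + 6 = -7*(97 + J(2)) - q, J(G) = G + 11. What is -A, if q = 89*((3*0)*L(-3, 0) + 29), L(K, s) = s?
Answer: 8/3357 ≈ 0.0023831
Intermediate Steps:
J(G) = 11 + G
q = 2581 (q = 89*((3*0)*0 + 29) = 89*(0*0 + 29) = 89*(0 + 29) = 89*29 = 2581)
A = -8/3357 (A = 8/(-6 + (-7*(97 + (11 + 2)) - 1*2581)) = 8/(-6 + (-7*(97 + 13) - 2581)) = 8/(-6 + (-7*110 - 2581)) = 8/(-6 + (-770 - 2581)) = 8/(-6 - 3351) = 8/(-3357) = 8*(-1/3357) = -8/3357 ≈ -0.0023831)
-A = -1*(-8/3357) = 8/3357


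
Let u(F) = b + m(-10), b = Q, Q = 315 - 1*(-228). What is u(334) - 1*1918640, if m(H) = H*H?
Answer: -1917997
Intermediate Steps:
m(H) = H²
Q = 543 (Q = 315 + 228 = 543)
b = 543
u(F) = 643 (u(F) = 543 + (-10)² = 543 + 100 = 643)
u(334) - 1*1918640 = 643 - 1*1918640 = 643 - 1918640 = -1917997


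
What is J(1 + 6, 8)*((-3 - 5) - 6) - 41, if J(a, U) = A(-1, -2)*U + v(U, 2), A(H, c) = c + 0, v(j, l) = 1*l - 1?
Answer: 169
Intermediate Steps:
v(j, l) = -1 + l (v(j, l) = l - 1 = -1 + l)
A(H, c) = c
J(a, U) = 1 - 2*U (J(a, U) = -2*U + (-1 + 2) = -2*U + 1 = 1 - 2*U)
J(1 + 6, 8)*((-3 - 5) - 6) - 41 = (1 - 2*8)*((-3 - 5) - 6) - 41 = (1 - 16)*(-8 - 6) - 41 = -15*(-14) - 41 = 210 - 41 = 169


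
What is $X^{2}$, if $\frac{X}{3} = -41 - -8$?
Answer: $9801$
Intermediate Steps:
$X = -99$ ($X = 3 \left(-41 - -8\right) = 3 \left(-41 + 8\right) = 3 \left(-33\right) = -99$)
$X^{2} = \left(-99\right)^{2} = 9801$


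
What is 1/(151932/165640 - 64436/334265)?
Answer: 2768382730/2005618547 ≈ 1.3803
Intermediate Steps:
1/(151932/165640 - 64436/334265) = 1/(151932*(1/165640) - 64436*1/334265) = 1/(37983/41410 - 64436/334265) = 1/(2005618547/2768382730) = 2768382730/2005618547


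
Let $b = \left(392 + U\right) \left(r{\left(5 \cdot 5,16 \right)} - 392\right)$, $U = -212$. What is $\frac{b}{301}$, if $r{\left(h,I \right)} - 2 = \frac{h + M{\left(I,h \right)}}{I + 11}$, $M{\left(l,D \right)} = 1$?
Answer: $- \frac{210080}{903} \approx -232.65$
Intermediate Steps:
$r{\left(h,I \right)} = 2 + \frac{1 + h}{11 + I}$ ($r{\left(h,I \right)} = 2 + \frac{h + 1}{I + 11} = 2 + \frac{1 + h}{11 + I}$)
$b = - \frac{210080}{3}$ ($b = \left(392 - 212\right) \left(\frac{23 + 5 \cdot 5 + 2 \cdot 16}{11 + 16} - 392\right) = 180 \left(\frac{23 + 25 + 32}{27} - 392\right) = 180 \left(\frac{1}{27} \cdot 80 - 392\right) = 180 \left(\frac{80}{27} - 392\right) = 180 \left(- \frac{10504}{27}\right) = - \frac{210080}{3} \approx -70027.0$)
$\frac{b}{301} = - \frac{210080}{3 \cdot 301} = \left(- \frac{210080}{3}\right) \frac{1}{301} = - \frac{210080}{903}$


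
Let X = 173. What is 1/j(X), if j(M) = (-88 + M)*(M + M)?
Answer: 1/29410 ≈ 3.4002e-5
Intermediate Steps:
j(M) = 2*M*(-88 + M) (j(M) = (-88 + M)*(2*M) = 2*M*(-88 + M))
1/j(X) = 1/(2*173*(-88 + 173)) = 1/(2*173*85) = 1/29410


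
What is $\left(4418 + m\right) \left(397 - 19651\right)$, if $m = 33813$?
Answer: $-736099674$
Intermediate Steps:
$\left(4418 + m\right) \left(397 - 19651\right) = \left(4418 + 33813\right) \left(397 - 19651\right) = 38231 \left(-19254\right) = -736099674$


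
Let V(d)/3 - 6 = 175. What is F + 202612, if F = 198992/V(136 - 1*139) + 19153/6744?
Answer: 82590658359/406888 ≈ 2.0298e+5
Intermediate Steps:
V(d) = 543 (V(d) = 18 + 3*175 = 18 + 525 = 543)
F = 150266903/406888 (F = 198992/543 + 19153/6744 = 150266903/406888 ≈ 369.31)
F + 202612 = 150266903/406888 + 202612 = 82590658359/406888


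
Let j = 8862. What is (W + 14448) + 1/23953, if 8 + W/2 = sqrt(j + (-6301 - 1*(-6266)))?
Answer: 345689697/23953 + 2*sqrt(8827) ≈ 14620.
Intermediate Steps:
W = -16 + 2*sqrt(8827) (W = -16 + 2*sqrt(8862 + (-6301 - 1*(-6266))) = -16 + 2*sqrt(8862 + (-6301 + 6266)) = -16 + 2*sqrt(8862 - 35) = -16 + 2*sqrt(8827) ≈ 171.90)
(W + 14448) + 1/23953 = ((-16 + 2*sqrt(8827)) + 14448) + 1/23953 = (14432 + 2*sqrt(8827)) + 1/23953 = 345689697/23953 + 2*sqrt(8827)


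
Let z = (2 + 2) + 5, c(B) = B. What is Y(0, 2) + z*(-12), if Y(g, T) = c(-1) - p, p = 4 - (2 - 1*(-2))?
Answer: -109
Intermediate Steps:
p = 0 (p = 4 - (2 + 2) = 4 - 1*4 = 4 - 4 = 0)
Y(g, T) = -1 (Y(g, T) = -1 - 1*0 = -1 + 0 = -1)
z = 9 (z = 4 + 5 = 9)
Y(0, 2) + z*(-12) = -1 + 9*(-12) = -1 - 108 = -109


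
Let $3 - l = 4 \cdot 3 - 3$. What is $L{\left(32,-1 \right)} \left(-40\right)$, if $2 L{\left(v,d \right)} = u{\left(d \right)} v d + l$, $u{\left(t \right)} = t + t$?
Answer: $-1160$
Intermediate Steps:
$u{\left(t \right)} = 2 t$
$l = -6$ ($l = 3 - \left(4 \cdot 3 - 3\right) = 3 - \left(12 - 3\right) = 3 - 9 = -6$)
$L{\left(v,d \right)} = -3 + v d^{2}$ ($L{\left(v,d \right)} = \frac{2 d v d - 6}{2} = \frac{2 v d^{2} - 6}{2} = \frac{-6 + 2 v d^{2}}{2} = -3 + v d^{2}$)
$L{\left(32,-1 \right)} \left(-40\right) = \left(-3 + 32 \left(-1\right)^{2}\right) \left(-40\right) = \left(-3 + 32 \cdot 1\right) \left(-40\right) = \left(-3 + 32\right) \left(-40\right) = 29 \left(-40\right) = -1160$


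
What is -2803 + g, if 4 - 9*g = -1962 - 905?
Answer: -2484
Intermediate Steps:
g = 319 (g = 4/9 - (-1962 - 905)/9 = 4/9 - ⅑*(-2867) = 4/9 + 2867/9 = 319)
-2803 + g = -2803 + 319 = -2484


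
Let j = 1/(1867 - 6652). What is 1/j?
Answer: -4785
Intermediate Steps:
j = -1/4785 (j = 1/(-4785) = -1/4785 ≈ -0.00020899)
1/j = 1/(-1/4785) = -4785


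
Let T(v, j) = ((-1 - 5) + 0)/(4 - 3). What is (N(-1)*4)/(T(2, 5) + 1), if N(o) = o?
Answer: ⅘ ≈ 0.80000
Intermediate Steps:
T(v, j) = -6 (T(v, j) = (-6 + 0)/1 = -6*1 = -6)
(N(-1)*4)/(T(2, 5) + 1) = (-1*4)/(-6 + 1) = -4/(-5) = -4*(-⅕) = ⅘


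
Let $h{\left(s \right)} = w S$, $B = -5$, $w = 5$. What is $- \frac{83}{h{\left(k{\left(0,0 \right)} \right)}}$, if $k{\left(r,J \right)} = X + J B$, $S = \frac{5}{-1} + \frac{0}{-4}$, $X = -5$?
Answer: $\frac{83}{25} \approx 3.32$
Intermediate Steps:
$S = -5$ ($S = 5 \left(-1\right) + 0 \left(- \frac{1}{4}\right) = -5 + 0 = -5$)
$k{\left(r,J \right)} = -5 - 5 J$ ($k{\left(r,J \right)} = -5 + J \left(-5\right) = -5 - 5 J$)
$h{\left(s \right)} = -25$ ($h{\left(s \right)} = 5 \left(-5\right) = -25$)
$- \frac{83}{h{\left(k{\left(0,0 \right)} \right)}} = - \frac{83}{-25} = \left(-83\right) \left(- \frac{1}{25}\right) = \frac{83}{25}$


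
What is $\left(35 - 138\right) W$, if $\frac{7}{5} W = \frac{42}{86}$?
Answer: $- \frac{1545}{43} \approx -35.93$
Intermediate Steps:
$W = \frac{15}{43}$ ($W = \frac{5 \cdot \frac{42}{86}}{7} = \frac{5 \cdot 42 \cdot \frac{1}{86}}{7} = \frac{5}{7} \cdot \frac{21}{43} = \frac{15}{43} \approx 0.34884$)
$\left(35 - 138\right) W = \left(35 - 138\right) \frac{15}{43} = \left(-103\right) \frac{15}{43} = - \frac{1545}{43}$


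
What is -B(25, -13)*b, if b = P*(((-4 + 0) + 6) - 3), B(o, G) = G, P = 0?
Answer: 0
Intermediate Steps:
b = 0 (b = 0*(((-4 + 0) + 6) - 3) = 0*((-4 + 6) - 3) = 0*(2 - 3) = 0*(-1) = 0)
-B(25, -13)*b = -(-13)*0 = -1*0 = 0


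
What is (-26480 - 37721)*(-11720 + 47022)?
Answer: -2266423702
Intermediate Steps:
(-26480 - 37721)*(-11720 + 47022) = -64201*35302 = -2266423702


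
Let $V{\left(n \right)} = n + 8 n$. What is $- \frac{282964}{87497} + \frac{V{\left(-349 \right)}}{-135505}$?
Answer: $- \frac{645223877}{200953915} \approx -3.2108$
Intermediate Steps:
$V{\left(n \right)} = 9 n$
$- \frac{282964}{87497} + \frac{V{\left(-349 \right)}}{-135505} = - \frac{282964}{87497} + \frac{9 \left(-349\right)}{-135505} = \left(-282964\right) \frac{1}{87497} - - \frac{3141}{135505} = - \frac{4796}{1483} + \frac{3141}{135505} = - \frac{645223877}{200953915}$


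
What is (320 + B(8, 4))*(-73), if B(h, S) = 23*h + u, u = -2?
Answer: -36646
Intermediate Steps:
B(h, S) = -2 + 23*h (B(h, S) = 23*h - 2 = -2 + 23*h)
(320 + B(8, 4))*(-73) = (320 + (-2 + 23*8))*(-73) = (320 + (-2 + 184))*(-73) = (320 + 182)*(-73) = 502*(-73) = -36646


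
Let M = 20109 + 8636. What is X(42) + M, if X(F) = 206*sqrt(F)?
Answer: 28745 + 206*sqrt(42) ≈ 30080.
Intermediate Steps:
M = 28745
X(42) + M = 206*sqrt(42) + 28745 = 28745 + 206*sqrt(42)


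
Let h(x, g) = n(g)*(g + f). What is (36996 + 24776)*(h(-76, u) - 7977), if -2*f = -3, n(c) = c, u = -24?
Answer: -459398364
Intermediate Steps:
f = 3/2 (f = -½*(-3) = 3/2 ≈ 1.5000)
h(x, g) = g*(3/2 + g) (h(x, g) = g*(g + 3/2) = g*(3/2 + g))
(36996 + 24776)*(h(-76, u) - 7977) = (36996 + 24776)*((½)*(-24)*(3 + 2*(-24)) - 7977) = 61772*((½)*(-24)*(3 - 48) - 7977) = 61772*((½)*(-24)*(-45) - 7977) = 61772*(540 - 7977) = 61772*(-7437) = -459398364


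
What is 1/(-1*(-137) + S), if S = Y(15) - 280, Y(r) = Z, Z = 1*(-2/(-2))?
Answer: -1/142 ≈ -0.0070423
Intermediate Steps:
Z = 1 (Z = 1*(-2*(-½)) = 1*1 = 1)
Y(r) = 1
S = -279 (S = 1 - 280 = -279)
1/(-1*(-137) + S) = 1/(-1*(-137) - 279) = 1/(137 - 279) = 1/(-142) = -1/142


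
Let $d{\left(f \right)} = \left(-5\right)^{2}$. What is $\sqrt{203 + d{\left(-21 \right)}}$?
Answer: $2 \sqrt{57} \approx 15.1$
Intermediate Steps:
$d{\left(f \right)} = 25$
$\sqrt{203 + d{\left(-21 \right)}} = \sqrt{203 + 25} = \sqrt{228} = 2 \sqrt{57}$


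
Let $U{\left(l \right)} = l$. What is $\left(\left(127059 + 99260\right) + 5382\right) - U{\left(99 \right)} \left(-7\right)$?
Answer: $232394$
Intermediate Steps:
$\left(\left(127059 + 99260\right) + 5382\right) - U{\left(99 \right)} \left(-7\right) = \left(\left(127059 + 99260\right) + 5382\right) - 99 \left(-7\right) = \left(226319 + 5382\right) - -693 = 231701 + 693 = 232394$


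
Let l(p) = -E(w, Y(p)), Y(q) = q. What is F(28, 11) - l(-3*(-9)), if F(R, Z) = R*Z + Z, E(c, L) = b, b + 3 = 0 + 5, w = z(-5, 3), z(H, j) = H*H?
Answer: 321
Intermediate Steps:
z(H, j) = H²
w = 25 (w = (-5)² = 25)
b = 2 (b = -3 + (0 + 5) = -3 + 5 = 2)
E(c, L) = 2
F(R, Z) = Z + R*Z
l(p) = -2 (l(p) = -1*2 = -2)
F(28, 11) - l(-3*(-9)) = 11*(1 + 28) - 1*(-2) = 11*29 + 2 = 319 + 2 = 321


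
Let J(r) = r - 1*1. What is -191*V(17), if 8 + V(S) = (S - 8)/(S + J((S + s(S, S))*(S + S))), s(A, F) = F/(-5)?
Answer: 3646381/2392 ≈ 1524.4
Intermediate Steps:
s(A, F) = -F/5 (s(A, F) = F*(-⅕) = -F/5)
J(r) = -1 + r (J(r) = r - 1 = -1 + r)
V(S) = -8 + (-8 + S)/(-1 + S + 8*S²/5) (V(S) = -8 + (S - 8)/(S + (-1 + (S - S/5)*(S + S))) = -8 + (-8 + S)/(S + (-1 + (4*S/5)*(2*S))) = -8 + (-8 + S)/(S + (-1 + 8*S²/5)) = -8 + (-8 + S)/(-1 + S + 8*S²/5))
-191*V(17) = -3247*(-35 - 64*17)/(-5 + 5*17 + 8*17²) = -3247*(-35 - 1088)/(-5 + 85 + 8*289) = -3247*(-1123)/(-5 + 85 + 2312) = -3247*(-1123)/2392 = -191*(-19091/2392) = 3646381/2392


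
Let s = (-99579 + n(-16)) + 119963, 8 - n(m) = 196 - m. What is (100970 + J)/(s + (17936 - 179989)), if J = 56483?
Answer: -8287/7467 ≈ -1.1098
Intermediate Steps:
n(m) = -188 + m (n(m) = 8 - (196 - m) = 8 + (-196 + m) = -188 + m)
s = 20180 (s = (-99579 + (-188 - 16)) + 119963 = (-99579 - 204) + 119963 = -99783 + 119963 = 20180)
(100970 + J)/(s + (17936 - 179989)) = (100970 + 56483)/(20180 + (17936 - 179989)) = 157453/(20180 - 162053) = 157453/(-141873) = 157453*(-1/141873) = -8287/7467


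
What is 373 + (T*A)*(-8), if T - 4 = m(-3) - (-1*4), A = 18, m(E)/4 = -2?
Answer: 373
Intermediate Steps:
m(E) = -8 (m(E) = 4*(-2) = -8)
T = 0 (T = 4 + (-8 - (-1*4)) = 4 + (-8 - (-4)) = 4 + (-8 - 1*(-4)) = 4 + (-8 + 4) = 4 - 4 = 0)
373 + (T*A)*(-8) = 373 + (0*18)*(-8) = 373 + 0*(-8) = 373 + 0 = 373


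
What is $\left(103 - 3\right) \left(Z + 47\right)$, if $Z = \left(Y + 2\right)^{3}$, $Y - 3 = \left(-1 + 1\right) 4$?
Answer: $17200$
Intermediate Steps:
$Y = 3$ ($Y = 3 + \left(-1 + 1\right) 4 = 3 + 0 \cdot 4 = 3 + 0 = 3$)
$Z = 125$ ($Z = \left(3 + 2\right)^{3} = 5^{3} = 125$)
$\left(103 - 3\right) \left(Z + 47\right) = \left(103 - 3\right) \left(125 + 47\right) = \left(103 - 3\right) 172 = 100 \cdot 172 = 17200$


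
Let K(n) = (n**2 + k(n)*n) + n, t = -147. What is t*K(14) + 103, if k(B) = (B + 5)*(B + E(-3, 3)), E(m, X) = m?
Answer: -460889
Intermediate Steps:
k(B) = (-3 + B)*(5 + B) (k(B) = (B + 5)*(B - 3) = (5 + B)*(-3 + B) = (-3 + B)*(5 + B))
K(n) = n + n**2 + n*(-15 + n**2 + 2*n) (K(n) = (n**2 + (-15 + n**2 + 2*n)*n) + n = (n**2 + n*(-15 + n**2 + 2*n)) + n = n + n**2 + n*(-15 + n**2 + 2*n))
t*K(14) + 103 = -2058*(-14 + 14**2 + 3*14) + 103 = -2058*(-14 + 196 + 42) + 103 = -2058*224 + 103 = -147*3136 + 103 = -460992 + 103 = -460889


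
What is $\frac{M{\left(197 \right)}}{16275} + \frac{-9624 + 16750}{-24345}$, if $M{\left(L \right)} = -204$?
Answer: $- \frac{8062802}{26414325} \approx -0.30524$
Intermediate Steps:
$\frac{M{\left(197 \right)}}{16275} + \frac{-9624 + 16750}{-24345} = - \frac{204}{16275} + \frac{-9624 + 16750}{-24345} = \left(-204\right) \frac{1}{16275} + 7126 \left(- \frac{1}{24345}\right) = - \frac{68}{5425} - \frac{7126}{24345} = - \frac{8062802}{26414325}$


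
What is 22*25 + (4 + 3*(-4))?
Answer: 542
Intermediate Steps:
22*25 + (4 + 3*(-4)) = 550 + (4 - 12) = 550 - 8 = 542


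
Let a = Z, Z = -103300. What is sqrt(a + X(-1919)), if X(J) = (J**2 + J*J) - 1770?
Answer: 2*sqrt(1815013) ≈ 2694.4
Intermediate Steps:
X(J) = -1770 + 2*J**2 (X(J) = (J**2 + J**2) - 1770 = 2*J**2 - 1770 = -1770 + 2*J**2)
a = -103300
sqrt(a + X(-1919)) = sqrt(-103300 + (-1770 + 2*(-1919)**2)) = sqrt(-103300 + (-1770 + 2*3682561)) = sqrt(-103300 + (-1770 + 7365122)) = sqrt(-103300 + 7363352) = sqrt(7260052) = 2*sqrt(1815013)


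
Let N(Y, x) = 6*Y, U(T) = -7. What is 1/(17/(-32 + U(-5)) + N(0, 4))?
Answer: -39/17 ≈ -2.2941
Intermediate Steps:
1/(17/(-32 + U(-5)) + N(0, 4)) = 1/(17/(-32 - 7) + 6*0) = 1/(17/(-39) + 0) = 1/(-1/39*17 + 0) = 1/(-17/39 + 0) = 1/(-17/39) = -39/17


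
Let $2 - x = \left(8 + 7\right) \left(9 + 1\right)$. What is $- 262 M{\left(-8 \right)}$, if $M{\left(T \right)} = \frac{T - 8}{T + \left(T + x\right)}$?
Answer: $- \frac{1048}{41} \approx -25.561$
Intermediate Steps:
$x = -148$ ($x = 2 - \left(8 + 7\right) \left(9 + 1\right) = 2 - 15 \cdot 10 = 2 - 150 = -148$)
$M{\left(T \right)} = \frac{-8 + T}{-148 + 2 T}$ ($M{\left(T \right)} = \frac{T - 8}{T + \left(T - 148\right)} = \frac{-8 + T}{T + \left(-148 + T\right)} = \frac{-8 + T}{-148 + 2 T}$)
$- 262 M{\left(-8 \right)} = - 262 \frac{-8 - 8}{2 \left(-74 - 8\right)} = - 262 \cdot \frac{1}{2} \frac{1}{-82} \left(-16\right) = - 262 \cdot \frac{1}{2} \left(- \frac{1}{82}\right) \left(-16\right) = \left(-262\right) \frac{4}{41} = - \frac{1048}{41}$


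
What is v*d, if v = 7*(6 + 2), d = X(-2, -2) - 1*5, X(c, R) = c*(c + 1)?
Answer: -168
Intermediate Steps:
X(c, R) = c*(1 + c)
d = -3 (d = -2*(1 - 2) - 1*5 = -2*(-1) - 5 = 2 - 5 = -3)
v = 56 (v = 7*8 = 56)
v*d = 56*(-3) = -168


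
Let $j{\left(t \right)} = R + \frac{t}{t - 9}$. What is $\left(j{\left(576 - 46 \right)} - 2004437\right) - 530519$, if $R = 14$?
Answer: $- \frac{1320704252}{521} \approx -2.5349 \cdot 10^{6}$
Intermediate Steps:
$j{\left(t \right)} = 14 + \frac{t}{-9 + t}$ ($j{\left(t \right)} = 14 + \frac{t}{t - 9} = 14 + \frac{t}{-9 + t}$)
$\left(j{\left(576 - 46 \right)} - 2004437\right) - 530519 = \left(\frac{3 \left(-42 + 5 \left(576 - 46\right)\right)}{-9 + \left(576 - 46\right)} - 2004437\right) - 530519 = \left(\frac{3 \left(-42 + 5 \cdot 530\right)}{-9 + 530} - 2004437\right) - 530519 = \left(\frac{3 \left(-42 + 2650\right)}{521} - 2004437\right) - 530519 = \left(3 \cdot \frac{1}{521} \cdot 2608 - 2004437\right) - 530519 = \left(\frac{7824}{521} - 2004437\right) - 530519 = - \frac{1044303853}{521} - 530519 = - \frac{1320704252}{521}$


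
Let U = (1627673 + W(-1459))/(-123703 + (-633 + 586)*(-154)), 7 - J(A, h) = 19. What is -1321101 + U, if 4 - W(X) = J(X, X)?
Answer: -153863655654/116465 ≈ -1.3211e+6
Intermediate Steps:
J(A, h) = -12 (J(A, h) = 7 - 1*19 = 7 - 19 = -12)
W(X) = 16 (W(X) = 4 - 1*(-12) = 4 + 12 = 16)
U = -1627689/116465 (U = (1627673 + 16)/(-123703 + (-633 + 586)*(-154)) = 1627689/(-123703 - 47*(-154)) = 1627689/(-123703 + 7238) = 1627689/(-116465) = 1627689*(-1/116465) = -1627689/116465 ≈ -13.976)
-1321101 + U = -1321101 - 1627689/116465 = -153863655654/116465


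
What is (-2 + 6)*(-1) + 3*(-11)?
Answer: -37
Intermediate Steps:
(-2 + 6)*(-1) + 3*(-11) = 4*(-1) - 33 = -4 - 33 = -37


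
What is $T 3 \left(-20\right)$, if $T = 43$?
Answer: $-2580$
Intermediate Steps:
$T 3 \left(-20\right) = 43 \cdot 3 \left(-20\right) = 129 \left(-20\right) = -2580$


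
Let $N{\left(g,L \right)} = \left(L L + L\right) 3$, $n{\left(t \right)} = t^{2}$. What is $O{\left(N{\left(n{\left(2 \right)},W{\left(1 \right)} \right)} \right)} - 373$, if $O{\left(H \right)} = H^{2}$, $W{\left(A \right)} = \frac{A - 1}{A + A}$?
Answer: $-373$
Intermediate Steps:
$W{\left(A \right)} = \frac{-1 + A}{2 A}$
$N{\left(g,L \right)} = 3 L + 3 L^{2}$ ($N{\left(g,L \right)} = \left(L^{2} + L\right) 3 = \left(L + L^{2}\right) 3 = 3 L + 3 L^{2}$)
$O{\left(N{\left(n{\left(2 \right)},W{\left(1 \right)} \right)} \right)} - 373 = \left(3 \frac{-1 + 1}{2 \cdot 1} \left(1 + \frac{-1 + 1}{2 \cdot 1}\right)\right)^{2} - 373 = \left(3 \cdot \frac{1}{2} \cdot 1 \cdot 0 \left(1 + \frac{1}{2} \cdot 1 \cdot 0\right)\right)^{2} - 373 = \left(3 \cdot 0 \left(1 + 0\right)\right)^{2} - 373 = \left(3 \cdot 0 \cdot 1\right)^{2} - 373 = 0^{2} - 373 = 0 - 373 = -373$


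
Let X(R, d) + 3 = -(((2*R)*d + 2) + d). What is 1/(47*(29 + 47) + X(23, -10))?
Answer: 1/4037 ≈ 0.00024771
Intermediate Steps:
X(R, d) = -5 - d - 2*R*d (X(R, d) = -3 - (((2*R)*d + 2) + d) = -3 - ((2*R*d + 2) + d) = -3 - ((2 + 2*R*d) + d) = -3 - (2 + d + 2*R*d) = -3 + (-2 - d - 2*R*d) = -5 - d - 2*R*d)
1/(47*(29 + 47) + X(23, -10)) = 1/(47*(29 + 47) + (-5 - 1*(-10) - 2*23*(-10))) = 1/(47*76 + (-5 + 10 + 460)) = 1/(3572 + 465) = 1/4037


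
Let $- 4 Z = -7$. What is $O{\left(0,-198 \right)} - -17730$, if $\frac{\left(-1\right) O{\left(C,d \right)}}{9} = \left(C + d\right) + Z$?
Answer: $\frac{77985}{4} \approx 19496.0$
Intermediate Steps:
$Z = \frac{7}{4}$ ($Z = \left(- \frac{1}{4}\right) \left(-7\right) = \frac{7}{4} \approx 1.75$)
$O{\left(C,d \right)} = - \frac{63}{4} - 9 C - 9 d$ ($O{\left(C,d \right)} = - 9 \left(\left(C + d\right) + \frac{7}{4}\right) = - 9 \left(\frac{7}{4} + C + d\right) = - \frac{63}{4} - 9 C - 9 d$)
$O{\left(0,-198 \right)} - -17730 = \left(- \frac{63}{4} - 0 - -1782\right) - -17730 = \left(- \frac{63}{4} + 0 + 1782\right) + 17730 = \frac{7065}{4} + 17730 = \frac{77985}{4}$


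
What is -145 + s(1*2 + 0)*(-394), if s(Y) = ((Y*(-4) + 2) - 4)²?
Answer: -39545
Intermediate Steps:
s(Y) = (-2 - 4*Y)² (s(Y) = ((-4*Y + 2) - 4)² = ((2 - 4*Y) - 4)² = (-2 - 4*Y)²)
-145 + s(1*2 + 0)*(-394) = -145 + (4*(1 + 2*(1*2 + 0))²)*(-394) = -145 + (4*(1 + 2*(2 + 0))²)*(-394) = -145 + (4*(1 + 2*2)²)*(-394) = -145 + (4*(1 + 4)²)*(-394) = -145 + (4*5²)*(-394) = -145 + (4*25)*(-394) = -145 + 100*(-394) = -145 - 39400 = -39545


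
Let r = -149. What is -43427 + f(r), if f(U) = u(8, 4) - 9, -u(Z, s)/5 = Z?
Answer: -43476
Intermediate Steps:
u(Z, s) = -5*Z
f(U) = -49 (f(U) = -5*8 - 9 = -40 - 9 = -49)
-43427 + f(r) = -43427 - 49 = -43476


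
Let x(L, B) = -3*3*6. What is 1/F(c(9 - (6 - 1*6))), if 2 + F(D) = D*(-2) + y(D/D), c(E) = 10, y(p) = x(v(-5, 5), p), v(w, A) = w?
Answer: -1/76 ≈ -0.013158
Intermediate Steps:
x(L, B) = -54 (x(L, B) = -9*6 = -54)
y(p) = -54
F(D) = -56 - 2*D (F(D) = -2 + (D*(-2) - 54) = -2 + (-2*D - 54) = -2 + (-54 - 2*D) = -56 - 2*D)
1/F(c(9 - (6 - 1*6))) = 1/(-56 - 2*10) = 1/(-56 - 20) = 1/(-76) = -1/76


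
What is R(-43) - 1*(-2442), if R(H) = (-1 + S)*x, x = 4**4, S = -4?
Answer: 1162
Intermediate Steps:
x = 256
R(H) = -1280 (R(H) = (-1 - 4)*256 = -5*256 = -1280)
R(-43) - 1*(-2442) = -1280 - 1*(-2442) = -1280 + 2442 = 1162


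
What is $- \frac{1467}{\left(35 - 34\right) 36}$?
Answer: $- \frac{163}{4} \approx -40.75$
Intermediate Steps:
$- \frac{1467}{\left(35 - 34\right) 36} = - \frac{1467}{1 \cdot 36} = - \frac{1467}{36} = \left(-1467\right) \frac{1}{36} = - \frac{163}{4}$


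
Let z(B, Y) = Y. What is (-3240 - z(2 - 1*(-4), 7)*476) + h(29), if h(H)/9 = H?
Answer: -6311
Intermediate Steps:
h(H) = 9*H
(-3240 - z(2 - 1*(-4), 7)*476) + h(29) = (-3240 - 7*476) + 9*29 = (-3240 - 1*3332) + 261 = (-3240 - 3332) + 261 = -6572 + 261 = -6311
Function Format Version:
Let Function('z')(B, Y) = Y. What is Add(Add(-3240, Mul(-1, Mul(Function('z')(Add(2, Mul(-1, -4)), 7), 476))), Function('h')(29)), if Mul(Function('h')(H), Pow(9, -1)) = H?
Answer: -6311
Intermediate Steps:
Function('h')(H) = Mul(9, H)
Add(Add(-3240, Mul(-1, Mul(Function('z')(Add(2, Mul(-1, -4)), 7), 476))), Function('h')(29)) = Add(Add(-3240, Mul(-1, Mul(7, 476))), Mul(9, 29)) = Add(Add(-3240, Mul(-1, 3332)), 261) = Add(Add(-3240, -3332), 261) = Add(-6572, 261) = -6311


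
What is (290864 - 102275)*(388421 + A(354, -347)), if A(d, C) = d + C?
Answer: 73253248092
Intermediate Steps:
A(d, C) = C + d
(290864 - 102275)*(388421 + A(354, -347)) = (290864 - 102275)*(388421 + (-347 + 354)) = 188589*(388421 + 7) = 188589*388428 = 73253248092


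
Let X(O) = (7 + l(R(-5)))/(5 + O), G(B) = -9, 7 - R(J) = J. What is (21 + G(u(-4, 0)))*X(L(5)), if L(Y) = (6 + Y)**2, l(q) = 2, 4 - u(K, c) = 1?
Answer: 6/7 ≈ 0.85714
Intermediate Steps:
u(K, c) = 3 (u(K, c) = 4 - 1*1 = 4 - 1 = 3)
R(J) = 7 - J
X(O) = 9/(5 + O) (X(O) = (7 + 2)/(5 + O) = 9/(5 + O))
(21 + G(u(-4, 0)))*X(L(5)) = (21 - 9)*(9/(5 + (6 + 5)**2)) = 12*(9/(5 + 11**2)) = 12*(9/(5 + 121)) = 12*(9/126) = 12*(9*(1/126)) = 12*(1/14) = 6/7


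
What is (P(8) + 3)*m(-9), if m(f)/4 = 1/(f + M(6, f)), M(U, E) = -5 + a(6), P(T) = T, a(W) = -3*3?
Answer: -44/23 ≈ -1.9130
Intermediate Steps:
a(W) = -9
M(U, E) = -14 (M(U, E) = -5 - 9 = -14)
m(f) = 4/(-14 + f) (m(f) = 4/(f - 14) = 4/(-14 + f))
(P(8) + 3)*m(-9) = (8 + 3)*(4/(-14 - 9)) = 11*(4/(-23)) = 11*(4*(-1/23)) = 11*(-4/23) = -44/23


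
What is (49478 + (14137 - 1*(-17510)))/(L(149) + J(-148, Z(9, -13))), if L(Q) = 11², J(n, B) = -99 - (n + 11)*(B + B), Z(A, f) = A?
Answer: 81125/2488 ≈ 32.607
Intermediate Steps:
J(n, B) = -99 - 2*B*(11 + n) (J(n, B) = -99 - (11 + n)*2*B = -99 - 2*B*(11 + n))
L(Q) = 121
(49478 + (14137 - 1*(-17510)))/(L(149) + J(-148, Z(9, -13))) = (49478 + (14137 - 1*(-17510)))/(121 + (-99 - 22*9 - 2*9*(-148))) = (49478 + (14137 + 17510))/(121 + (-99 - 198 + 2664)) = (49478 + 31647)/(121 + 2367) = 81125/2488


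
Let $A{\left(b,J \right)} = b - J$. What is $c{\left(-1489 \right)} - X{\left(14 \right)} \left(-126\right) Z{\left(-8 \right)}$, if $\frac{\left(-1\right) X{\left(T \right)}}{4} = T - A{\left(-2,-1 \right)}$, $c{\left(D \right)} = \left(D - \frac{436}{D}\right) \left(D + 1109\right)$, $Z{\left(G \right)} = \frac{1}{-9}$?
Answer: $\frac{843591060}{1489} \approx 5.6655 \cdot 10^{5}$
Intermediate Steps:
$Z{\left(G \right)} = - \frac{1}{9}$
$c{\left(D \right)} = \left(1109 + D\right) \left(D - \frac{436}{D}\right)$ ($c{\left(D \right)} = \left(D - \frac{436}{D}\right) \left(1109 + D\right) = \left(1109 + D\right) \left(D - \frac{436}{D}\right)$)
$X{\left(T \right)} = -4 - 4 T$ ($X{\left(T \right)} = - 4 \left(T - \left(-2 - -1\right)\right) = - 4 \left(T - \left(-2 + 1\right)\right) = - 4 \left(T - -1\right) = - 4 \left(T + 1\right) = - 4 \left(1 + T\right) = -4 - 4 T$)
$c{\left(-1489 \right)} - X{\left(14 \right)} \left(-126\right) Z{\left(-8 \right)} = \left(-436 + \left(-1489\right)^{2} - \frac{483524}{-1489} + 1109 \left(-1489\right)\right) - \left(-4 - 56\right) \left(-126\right) \left(- \frac{1}{9}\right) = \left(-436 + 2217121 - - \frac{483524}{1489} - 1651301\right) - \left(-4 - 56\right) \left(-126\right) \left(- \frac{1}{9}\right) = \left(-436 + 2217121 + \frac{483524}{1489} - 1651301\right) - \left(-60\right) \left(-126\right) \left(- \frac{1}{9}\right) = \frac{842340300}{1489} - 7560 \left(- \frac{1}{9}\right) = \frac{842340300}{1489} - -840 = \frac{842340300}{1489} + 840 = \frac{843591060}{1489}$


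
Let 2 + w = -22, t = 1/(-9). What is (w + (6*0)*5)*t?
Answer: 8/3 ≈ 2.6667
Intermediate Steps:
t = -⅑ ≈ -0.11111
w = -24 (w = -2 - 22 = -24)
(w + (6*0)*5)*t = (-24 + (6*0)*5)*(-⅑) = (-24 + 0*5)*(-⅑) = (-24 + 0)*(-⅑) = -24*(-⅑) = 8/3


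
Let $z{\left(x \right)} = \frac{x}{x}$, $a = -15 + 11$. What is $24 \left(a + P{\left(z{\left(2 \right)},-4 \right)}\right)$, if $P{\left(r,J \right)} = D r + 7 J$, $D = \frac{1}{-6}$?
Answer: $-772$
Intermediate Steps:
$a = -4$
$D = - \frac{1}{6} \approx -0.16667$
$z{\left(x \right)} = 1$
$P{\left(r,J \right)} = 7 J - \frac{r}{6}$ ($P{\left(r,J \right)} = - \frac{r}{6} + 7 J = 7 J - \frac{r}{6}$)
$24 \left(a + P{\left(z{\left(2 \right)},-4 \right)}\right) = 24 \left(-4 + \left(7 \left(-4\right) - \frac{1}{6}\right)\right) = 24 \left(-4 - \frac{169}{6}\right) = 24 \left(- \frac{193}{6}\right) = -772$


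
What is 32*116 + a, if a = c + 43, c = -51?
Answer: 3704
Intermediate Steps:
a = -8 (a = -51 + 43 = -8)
32*116 + a = 32*116 - 8 = 3712 - 8 = 3704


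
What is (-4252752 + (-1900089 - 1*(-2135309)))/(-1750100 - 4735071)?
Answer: 4017532/6485171 ≈ 0.61950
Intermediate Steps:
(-4252752 + (-1900089 - 1*(-2135309)))/(-1750100 - 4735071) = (-4252752 + (-1900089 + 2135309))/(-6485171) = (-4252752 + 235220)*(-1/6485171) = -4017532*(-1/6485171) = 4017532/6485171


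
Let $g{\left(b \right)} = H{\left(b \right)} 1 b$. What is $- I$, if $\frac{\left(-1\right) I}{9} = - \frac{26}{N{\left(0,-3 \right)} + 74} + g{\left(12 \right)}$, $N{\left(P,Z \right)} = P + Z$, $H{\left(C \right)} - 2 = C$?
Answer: $\frac{107118}{71} \approx 1508.7$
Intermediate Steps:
$H{\left(C \right)} = 2 + C$
$g{\left(b \right)} = b \left(2 + b\right)$ ($g{\left(b \right)} = \left(2 + b\right) 1 b = \left(2 + b\right) b = b \left(2 + b\right)$)
$I = - \frac{107118}{71}$ ($I = - 9 \left(- \frac{26}{\left(0 - 3\right) + 74} + 12 \left(2 + 12\right)\right) = - 9 \left(- \frac{26}{-3 + 74} + 12 \cdot 14\right) = - 9 \left(- \frac{26}{71} + 168\right) = \left(-9\right) \frac{11902}{71} = - \frac{107118}{71} \approx -1508.7$)
$- I = \left(-1\right) \left(- \frac{107118}{71}\right) = \frac{107118}{71}$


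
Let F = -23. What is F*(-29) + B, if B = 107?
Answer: 774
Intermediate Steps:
F*(-29) + B = -23*(-29) + 107 = 667 + 107 = 774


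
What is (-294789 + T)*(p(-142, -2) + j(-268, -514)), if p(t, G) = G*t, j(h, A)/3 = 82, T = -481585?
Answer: -411478220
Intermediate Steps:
j(h, A) = 246 (j(h, A) = 3*82 = 246)
(-294789 + T)*(p(-142, -2) + j(-268, -514)) = (-294789 - 481585)*(-2*(-142) + 246) = -776374*(284 + 246) = -776374*530 = -411478220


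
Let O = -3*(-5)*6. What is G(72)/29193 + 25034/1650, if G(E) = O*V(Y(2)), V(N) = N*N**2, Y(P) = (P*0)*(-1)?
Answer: 12517/825 ≈ 15.172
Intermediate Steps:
O = 90 (O = 15*6 = 90)
Y(P) = 0 (Y(P) = 0*(-1) = 0)
V(N) = N**3
G(E) = 0 (G(E) = 90*0**3 = 90*0 = 0)
G(72)/29193 + 25034/1650 = 0/29193 + 25034/1650 = 0*(1/29193) + 25034*(1/1650) = 0 + 12517/825 = 12517/825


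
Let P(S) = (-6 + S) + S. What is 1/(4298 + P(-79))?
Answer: 1/4134 ≈ 0.00024190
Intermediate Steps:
P(S) = -6 + 2*S
1/(4298 + P(-79)) = 1/(4298 + (-6 + 2*(-79))) = 1/(4298 + (-6 - 158)) = 1/(4298 - 164) = 1/4134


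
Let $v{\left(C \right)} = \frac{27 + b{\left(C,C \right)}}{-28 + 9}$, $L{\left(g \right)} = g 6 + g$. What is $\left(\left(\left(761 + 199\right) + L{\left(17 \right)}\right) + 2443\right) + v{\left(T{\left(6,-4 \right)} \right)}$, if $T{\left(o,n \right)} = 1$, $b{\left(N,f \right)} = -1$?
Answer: $\frac{66892}{19} \approx 3520.6$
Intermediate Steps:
$L{\left(g \right)} = 7 g$ ($L{\left(g \right)} = 6 g + g = 7 g$)
$v{\left(C \right)} = - \frac{26}{19}$ ($v{\left(C \right)} = \frac{27 - 1}{-28 + 9} = \frac{26}{-19} = 26 \left(- \frac{1}{19}\right) = - \frac{26}{19}$)
$\left(\left(\left(761 + 199\right) + L{\left(17 \right)}\right) + 2443\right) + v{\left(T{\left(6,-4 \right)} \right)} = \left(\left(\left(761 + 199\right) + 7 \cdot 17\right) + 2443\right) - \frac{26}{19} = \left(\left(960 + 119\right) + 2443\right) - \frac{26}{19} = \left(1079 + 2443\right) - \frac{26}{19} = 3522 - \frac{26}{19} = \frac{66892}{19}$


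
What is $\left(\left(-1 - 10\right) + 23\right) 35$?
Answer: $420$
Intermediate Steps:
$\left(\left(-1 - 10\right) + 23\right) 35 = \left(-11 + 23\right) 35 = 12 \cdot 35 = 420$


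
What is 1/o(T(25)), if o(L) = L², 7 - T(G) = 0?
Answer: 1/49 ≈ 0.020408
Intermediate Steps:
T(G) = 7 (T(G) = 7 - 1*0 = 7 + 0 = 7)
1/o(T(25)) = 1/(7²) = 1/49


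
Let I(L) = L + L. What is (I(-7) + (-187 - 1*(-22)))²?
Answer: 32041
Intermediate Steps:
I(L) = 2*L
(I(-7) + (-187 - 1*(-22)))² = (2*(-7) + (-187 - 1*(-22)))² = (-14 + (-187 + 22))² = (-14 - 165)² = (-179)² = 32041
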